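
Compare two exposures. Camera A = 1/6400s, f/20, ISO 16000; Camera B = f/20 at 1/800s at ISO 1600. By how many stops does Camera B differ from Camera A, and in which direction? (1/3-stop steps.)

1/3 stop darker

Aperture: unchanged.
Shutter speed: 1/6400 → 1/5000 → 1/4000 → 1/3200 → 1/2500 → 1/2000 → 1/1600 → 1/1250 → 1/1000 → 1/800 — 3 stops longer (brighter).
ISO: 16000 → 12800 → 10000 → 8000 → 6400 → 5000 → 4000 → 3200 → 2500 → 2000 → 1600 — 3 1/3 stops lower (darker).
Net: +3 −3 1/3 = −1/3 stops.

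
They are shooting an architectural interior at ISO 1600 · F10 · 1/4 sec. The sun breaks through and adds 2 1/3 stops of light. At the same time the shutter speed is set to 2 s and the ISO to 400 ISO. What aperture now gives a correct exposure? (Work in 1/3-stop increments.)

Scene light: 2 1/3 stops brighter.
Shutter speed: 1/4 → 0.3 → 0.4 → 0.5 → 0.6 → 0.8 → 1 → 1.3 → 1.6 → 2 — 3 stops longer (brighter).
ISO: 1600 → 1250 → 1000 → 800 → 640 → 500 → 400 — 2 stops lower (darker).
Net so far: 3 1/3 stops brighter. Aperture: f/10 → f/11 → f/13 → f/14 → f/16 → f/18 → f/20 → f/22 → f/25 → f/29 → f/32.

f/32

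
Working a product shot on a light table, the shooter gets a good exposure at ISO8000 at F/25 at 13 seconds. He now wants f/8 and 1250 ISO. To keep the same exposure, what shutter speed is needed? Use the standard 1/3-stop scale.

8 s

Aperture: f/25 → f/22 → f/20 → f/18 → f/16 → f/14 → f/13 → f/11 → f/10 → f/9 → f/8 — 3 1/3 stops wider (brighter).
ISO: 8000 → 6400 → 5000 → 4000 → 3200 → 2500 → 2000 → 1600 → 1250 — 2 2/3 stops dropped (darker).
Net change so far: 2/3 stop brighter. Offset with the shutter speed: 13 → 10 → 8.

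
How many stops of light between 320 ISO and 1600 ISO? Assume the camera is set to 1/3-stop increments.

320 → 400 → 500 → 640 → 800 → 1000 → 1250 → 1600 — count the steps: 7 third-stops = 2 1/3 stops.

2 1/3 stops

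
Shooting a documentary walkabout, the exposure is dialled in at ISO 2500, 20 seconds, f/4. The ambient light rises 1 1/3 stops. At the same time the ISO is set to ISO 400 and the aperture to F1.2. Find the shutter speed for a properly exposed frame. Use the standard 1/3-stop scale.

5 s

Scene light: 1 1/3 stops brighter.
ISO: 2500 → 2000 → 1600 → 1250 → 1000 → 800 → 640 → 500 → 400 — 2 2/3 stops lower (darker).
Aperture: f/4 → f/3.5 → f/3.2 → f/2.8 → f/2.5 → f/2.2 → f/2 → f/1.8 → f/1.6 → f/1.4 → f/1.2 — 3 1/3 stops wider (brighter).
Net so far: 2 stops brighter. Shutter speed: 20 → 15 → 13 → 10 → 8 → 6 → 5.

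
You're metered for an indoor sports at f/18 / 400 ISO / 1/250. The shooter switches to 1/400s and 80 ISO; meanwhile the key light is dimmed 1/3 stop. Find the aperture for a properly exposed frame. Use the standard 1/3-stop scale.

f/5.6

Scene light: 1/3 stop darker.
Shutter speed: 1/250 → 1/320 → 1/400 — 2/3 stop faster (darker).
ISO: 400 → 320 → 250 → 200 → 160 → 125 → 100 → 80 — 2 1/3 stops dropped (darker).
Net so far: 3 1/3 stops darker. Aperture: f/18 → f/16 → f/14 → f/13 → f/11 → f/10 → f/9 → f/8 → f/7.1 → f/6.3 → f/5.6.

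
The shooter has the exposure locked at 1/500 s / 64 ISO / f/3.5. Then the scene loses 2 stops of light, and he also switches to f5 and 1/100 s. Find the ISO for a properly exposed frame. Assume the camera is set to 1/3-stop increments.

Scene light: 2 stops darker.
Aperture: f/3.5 → f/4 → f/4.5 → f/5 — 1 stop smaller aperture (darker).
Shutter speed: 1/500 → 1/400 → 1/320 → 1/250 → 1/200 → 1/160 → 1/125 → 1/100 — 2 1/3 stops longer (brighter).
Net so far: 2/3 stop darker. ISO: 64 → 80 → 100.

ISO 100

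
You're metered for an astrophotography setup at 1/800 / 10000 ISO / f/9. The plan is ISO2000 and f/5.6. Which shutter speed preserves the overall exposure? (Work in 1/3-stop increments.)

ISO: 10000 → 8000 → 6400 → 5000 → 4000 → 3200 → 2500 → 2000 — 2 1/3 stops dropped (darker).
Aperture: f/9 → f/8 → f/7.1 → f/6.3 → f/5.6 — 1 1/3 stops opened up (brighter).
Net change so far: 1 stop darker. Offset with the shutter speed: 1/800 → 1/640 → 1/500 → 1/400.

1/400s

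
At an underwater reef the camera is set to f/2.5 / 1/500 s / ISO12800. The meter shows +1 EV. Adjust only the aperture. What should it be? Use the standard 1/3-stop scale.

f/3.5

Overexposed by 1 stop → need 1 stop darker.
Aperture: f/2.5 → f/2.8 → f/3.2 → f/3.5.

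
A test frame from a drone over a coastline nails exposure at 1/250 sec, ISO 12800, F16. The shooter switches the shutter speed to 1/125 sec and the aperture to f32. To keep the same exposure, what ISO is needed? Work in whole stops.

ISO 25600

Shutter speed: 1/250 → 1/125 — 1 stop longer (brighter).
Aperture: f/16 → f/22 → f/32 — 2 stops narrower (darker).
Net change so far: 1 stop darker. Offset with the ISO: 12800 → 25600.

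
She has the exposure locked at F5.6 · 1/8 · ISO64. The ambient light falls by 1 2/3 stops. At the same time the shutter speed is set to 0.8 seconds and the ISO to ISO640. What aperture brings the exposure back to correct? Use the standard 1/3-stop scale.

Scene light: 1 2/3 stops darker.
Shutter speed: 1/8 → 1/6 → 1/5 → 1/4 → 0.3 → 0.4 → 0.5 → 0.6 → 0.8 — 2 2/3 stops longer (brighter).
ISO: 64 → 80 → 100 → 125 → 160 → 200 → 250 → 320 → 400 → 500 → 640 — 3 1/3 stops higher (brighter).
Net so far: 4 1/3 stops brighter. Aperture: f/5.6 → f/6.3 → f/7.1 → f/8 → f/9 → f/10 → f/11 → f/13 → f/14 → f/16 → f/18 → f/20 → f/22 → f/25.

f/25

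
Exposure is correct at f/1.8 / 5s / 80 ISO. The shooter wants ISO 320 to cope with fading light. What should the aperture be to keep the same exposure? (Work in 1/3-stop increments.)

f/3.5

ISO: 80 → 100 → 125 → 160 → 200 → 250 → 320 — 2 stops higher (brighter).
Need 2 stops darker from the aperture: f/1.8 → f/2 → f/2.2 → f/2.5 → f/2.8 → f/3.2 → f/3.5.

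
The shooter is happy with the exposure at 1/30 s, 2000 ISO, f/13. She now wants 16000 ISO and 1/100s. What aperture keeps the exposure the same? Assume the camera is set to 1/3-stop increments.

f/20

ISO: 2000 → 2500 → 3200 → 4000 → 5000 → 6400 → 8000 → 10000 → 12800 → 16000 — 3 stops higher (brighter).
Shutter speed: 1/30 → 1/40 → 1/50 → 1/60 → 1/80 → 1/100 — 1 2/3 stops faster (darker).
Net change so far: 1 1/3 stops brighter. Offset with the aperture: f/13 → f/14 → f/16 → f/18 → f/20.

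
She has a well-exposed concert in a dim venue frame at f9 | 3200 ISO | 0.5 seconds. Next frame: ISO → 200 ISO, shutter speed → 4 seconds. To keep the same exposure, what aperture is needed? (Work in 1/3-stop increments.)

ISO: 3200 → 2500 → 2000 → 1600 → 1250 → 1000 → 800 → 640 → 500 → 400 → 320 → 250 → 200 — 4 stops dropped (darker).
Shutter speed: 0.5 → 0.6 → 0.8 → 1 → 1.3 → 1.6 → 2 → 2.5 → 3.2 → 4 — 3 stops longer (brighter).
Net change so far: 1 stop darker. Offset with the aperture: f/9 → f/8 → f/7.1 → f/6.3.

f/6.3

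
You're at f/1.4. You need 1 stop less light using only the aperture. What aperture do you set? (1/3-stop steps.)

Aperture: f/1.4 → f/1.6 → f/1.8 → f/2 — 1 stop narrower (darker).

f/2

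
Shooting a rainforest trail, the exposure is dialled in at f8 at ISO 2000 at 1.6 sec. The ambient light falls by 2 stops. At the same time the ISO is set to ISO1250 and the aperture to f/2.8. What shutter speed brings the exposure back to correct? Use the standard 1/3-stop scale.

Scene light: 2 stops darker.
ISO: 2000 → 1600 → 1250 — 2/3 stop dropped (darker).
Aperture: f/8 → f/7.1 → f/6.3 → f/5.6 → f/5 → f/4.5 → f/4 → f/3.5 → f/3.2 → f/2.8 — 3 stops opened up (brighter).
Net so far: 1/3 stop brighter. Shutter speed: 1.6 → 1.3.

1.3 s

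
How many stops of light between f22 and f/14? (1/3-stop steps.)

1 1/3 stops

f/22 → f/20 → f/18 → f/16 → f/14 — count the steps: 4 third-stops = 1 1/3 stops.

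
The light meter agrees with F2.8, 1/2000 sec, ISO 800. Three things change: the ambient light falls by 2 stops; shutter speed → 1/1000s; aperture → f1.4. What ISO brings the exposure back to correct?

ISO 400

Scene light: 2 stops darker.
Shutter speed: 1/2000 → 1/1000 — 1 stop slower (brighter).
Aperture: f/2.8 → f/2 → f/1.4 — 2 stops larger aperture (brighter).
Net so far: 1 stop brighter. ISO: 800 → 400.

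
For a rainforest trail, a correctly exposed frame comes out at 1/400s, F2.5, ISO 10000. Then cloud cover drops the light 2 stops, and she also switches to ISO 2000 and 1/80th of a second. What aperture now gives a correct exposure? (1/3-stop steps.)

Scene light: 2 stops darker.
ISO: 10000 → 8000 → 6400 → 5000 → 4000 → 3200 → 2500 → 2000 — 2 1/3 stops dropped (darker).
Shutter speed: 1/400 → 1/320 → 1/250 → 1/200 → 1/160 → 1/125 → 1/100 → 1/80 — 2 1/3 stops longer (brighter).
Net so far: 2 stops darker. Aperture: f/2.5 → f/2.2 → f/2 → f/1.8 → f/1.6 → f/1.4 → f/1.2.

f/1.2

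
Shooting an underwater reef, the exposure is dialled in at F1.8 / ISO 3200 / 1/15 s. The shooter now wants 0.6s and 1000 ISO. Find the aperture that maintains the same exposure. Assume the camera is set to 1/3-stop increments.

Shutter speed: 1/15 → 1/13 → 1/10 → 1/8 → 1/6 → 1/5 → 1/4 → 0.3 → 0.4 → 0.5 → 0.6 — 3 1/3 stops slower (brighter).
ISO: 3200 → 2500 → 2000 → 1600 → 1250 → 1000 — 1 2/3 stops dropped (darker).
Net change so far: 1 2/3 stops brighter. Offset with the aperture: f/1.8 → f/2 → f/2.2 → f/2.5 → f/2.8 → f/3.2.

f/3.2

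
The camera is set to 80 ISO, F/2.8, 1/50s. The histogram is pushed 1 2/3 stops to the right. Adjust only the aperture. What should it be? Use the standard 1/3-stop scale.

f/5

Overexposed by 1 2/3 stops → need 1 2/3 stops darker.
Aperture: f/2.8 → f/3.2 → f/3.5 → f/4 → f/4.5 → f/5.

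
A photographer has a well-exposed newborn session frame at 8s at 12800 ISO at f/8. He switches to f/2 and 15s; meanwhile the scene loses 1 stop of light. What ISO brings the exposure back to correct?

Scene light: 1 stop darker.
Aperture: f/8 → f/5.6 → f/4 → f/2.8 → f/2 — 4 stops opened up (brighter).
Shutter speed: 8 → 15 — 1 stop longer (brighter).
Net so far: 4 stops brighter. ISO: 12800 → 6400 → 3200 → 1600 → 800.

ISO 800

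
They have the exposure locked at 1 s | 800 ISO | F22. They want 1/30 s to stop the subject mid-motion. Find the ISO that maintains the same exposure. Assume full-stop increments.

ISO 25600

Shutter speed: 1 → 1/2 → 1/4 → 1/8 → 1/15 → 1/30 — 5 stops faster (darker).
Need 5 stops brighter from the ISO: 800 → 1600 → 3200 → 6400 → 12800 → 25600.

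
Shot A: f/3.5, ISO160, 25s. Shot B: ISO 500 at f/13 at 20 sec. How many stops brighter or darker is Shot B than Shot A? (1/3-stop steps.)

2 1/3 stops darker

Aperture: f/3.5 → f/4 → f/4.5 → f/5 → f/5.6 → f/6.3 → f/7.1 → f/8 → f/9 → f/10 → f/11 → f/13 — 3 2/3 stops narrower (darker).
Shutter speed: 25 → 20 — 1/3 stop faster (darker).
ISO: 160 → 200 → 250 → 320 → 400 → 500 — 1 2/3 stops raised (brighter).
Net: −3 2/3 −1/3 +1 2/3 = −2 1/3 stops.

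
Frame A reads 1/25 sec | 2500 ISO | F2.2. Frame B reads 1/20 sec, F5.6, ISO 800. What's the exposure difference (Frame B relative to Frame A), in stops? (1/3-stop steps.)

Aperture: f/2.2 → f/2.5 → f/2.8 → f/3.2 → f/3.5 → f/4 → f/4.5 → f/5 → f/5.6 — 2 2/3 stops narrower (darker).
Shutter speed: 1/25 → 1/20 — 1/3 stop slower (brighter).
ISO: 2500 → 2000 → 1600 → 1250 → 1000 → 800 — 1 2/3 stops dropped (darker).
Net: −2 2/3 +1/3 −1 2/3 = −4 stops.

4 stops darker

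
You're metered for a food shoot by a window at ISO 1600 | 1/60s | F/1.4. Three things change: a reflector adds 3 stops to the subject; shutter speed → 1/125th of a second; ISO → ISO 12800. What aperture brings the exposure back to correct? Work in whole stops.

f/8

Scene light: 3 stops brighter.
Shutter speed: 1/60 → 1/125 — 1 stop faster (darker).
ISO: 1600 → 3200 → 6400 → 12800 — 3 stops raised (brighter).
Net so far: 5 stops brighter. Aperture: f/1.4 → f/2 → f/2.8 → f/4 → f/5.6 → f/8.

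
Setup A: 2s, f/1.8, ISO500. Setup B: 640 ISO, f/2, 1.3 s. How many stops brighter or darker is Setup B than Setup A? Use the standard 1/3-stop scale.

2/3 stop darker

Aperture: f/1.8 → f/2 — 1/3 stop narrower (darker).
Shutter speed: 2 → 1.6 → 1.3 — 2/3 stop faster (darker).
ISO: 500 → 640 — 1/3 stop higher (brighter).
Net: −1/3 −2/3 +1/3 = −2/3 stops.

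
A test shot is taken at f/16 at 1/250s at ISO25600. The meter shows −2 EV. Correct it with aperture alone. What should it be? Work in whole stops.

f/8

Underexposed by 2 stops → need 2 stops brighter.
Aperture: f/16 → f/11 → f/8.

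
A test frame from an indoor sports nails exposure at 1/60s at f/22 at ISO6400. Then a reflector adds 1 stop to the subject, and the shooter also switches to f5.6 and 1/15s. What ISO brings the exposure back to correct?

ISO 50

Scene light: 1 stop brighter.
Aperture: f/22 → f/16 → f/11 → f/8 → f/5.6 — 4 stops larger aperture (brighter).
Shutter speed: 1/60 → 1/30 → 1/15 — 2 stops slower (brighter).
Net so far: 7 stops brighter. ISO: 6400 → 3200 → 1600 → 800 → 400 → 200 → 100 → 50.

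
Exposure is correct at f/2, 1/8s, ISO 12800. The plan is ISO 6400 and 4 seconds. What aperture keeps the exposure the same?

f/8

ISO: 12800 → 6400 — 1 stop dropped (darker).
Shutter speed: 1/8 → 1/4 → 1/2 → 1 → 2 → 4 — 5 stops slower (brighter).
Net change so far: 4 stops brighter. Offset with the aperture: f/2 → f/2.8 → f/4 → f/5.6 → f/8.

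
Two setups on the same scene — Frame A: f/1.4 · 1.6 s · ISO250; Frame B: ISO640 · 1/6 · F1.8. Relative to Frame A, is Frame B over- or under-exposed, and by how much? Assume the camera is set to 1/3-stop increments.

Aperture: f/1.4 → f/1.6 → f/1.8 — 2/3 stop stopped down (darker).
Shutter speed: 1.6 → 1.3 → 1 → 0.8 → 0.6 → 0.5 → 0.4 → 0.3 → 1/4 → 1/5 → 1/6 — 3 1/3 stops shorter (darker).
ISO: 250 → 320 → 400 → 500 → 640 — 1 1/3 stops raised (brighter).
Net: −2/3 −3 1/3 +1 1/3 = −2 2/3 stops.

2 2/3 stops darker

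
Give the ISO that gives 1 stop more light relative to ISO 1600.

ISO: 1600 → 3200 — 1 stop higher (brighter).

ISO 3200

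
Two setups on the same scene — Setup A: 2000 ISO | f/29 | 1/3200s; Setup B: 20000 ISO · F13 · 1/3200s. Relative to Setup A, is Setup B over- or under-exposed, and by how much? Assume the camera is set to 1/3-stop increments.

Aperture: f/29 → f/25 → f/22 → f/20 → f/18 → f/16 → f/14 → f/13 — 2 1/3 stops opened up (brighter).
Shutter speed: unchanged.
ISO: 2000 → 2500 → 3200 → 4000 → 5000 → 6400 → 8000 → 10000 → 12800 → 16000 → 20000 — 3 1/3 stops higher (brighter).
Net: +2 1/3 +3 1/3 = +5 2/3 stops.

5 2/3 stops brighter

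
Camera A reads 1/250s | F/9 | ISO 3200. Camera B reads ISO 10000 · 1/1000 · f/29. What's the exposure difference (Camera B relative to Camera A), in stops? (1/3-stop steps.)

Aperture: f/9 → f/10 → f/11 → f/13 → f/14 → f/16 → f/18 → f/20 → f/22 → f/25 → f/29 — 3 1/3 stops smaller aperture (darker).
Shutter speed: 1/250 → 1/320 → 1/400 → 1/500 → 1/640 → 1/800 → 1/1000 — 2 stops shorter (darker).
ISO: 3200 → 4000 → 5000 → 6400 → 8000 → 10000 — 1 2/3 stops higher (brighter).
Net: −3 1/3 −2 +1 2/3 = −3 2/3 stops.

3 2/3 stops darker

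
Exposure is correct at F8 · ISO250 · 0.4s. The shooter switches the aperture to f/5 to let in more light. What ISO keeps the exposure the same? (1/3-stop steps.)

ISO 100

Aperture: f/8 → f/7.1 → f/6.3 → f/5.6 → f/5 — 1 1/3 stops opened up (brighter).
Need 1 1/3 stops darker from the ISO: 250 → 200 → 160 → 125 → 100.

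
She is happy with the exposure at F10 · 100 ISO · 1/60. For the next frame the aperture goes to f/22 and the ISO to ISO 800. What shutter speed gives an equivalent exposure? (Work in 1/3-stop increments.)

1/100s

Aperture: f/10 → f/11 → f/13 → f/14 → f/16 → f/18 → f/20 → f/22 — 2 1/3 stops narrower (darker).
ISO: 100 → 125 → 160 → 200 → 250 → 320 → 400 → 500 → 640 → 800 — 3 stops raised (brighter).
Net change so far: 2/3 stop brighter. Offset with the shutter speed: 1/60 → 1/80 → 1/100.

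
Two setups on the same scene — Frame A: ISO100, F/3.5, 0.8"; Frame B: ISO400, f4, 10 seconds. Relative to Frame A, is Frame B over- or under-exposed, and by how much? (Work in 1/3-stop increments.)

Aperture: f/3.5 → f/4 — 1/3 stop smaller aperture (darker).
Shutter speed: 0.8 → 1 → 1.3 → 1.6 → 2 → 2.5 → 3.2 → 4 → 5 → 6 → 8 → 10 — 3 2/3 stops slower (brighter).
ISO: 100 → 125 → 160 → 200 → 250 → 320 → 400 — 2 stops higher (brighter).
Net: −1/3 +3 2/3 +2 = +5 1/3 stops.

5 1/3 stops brighter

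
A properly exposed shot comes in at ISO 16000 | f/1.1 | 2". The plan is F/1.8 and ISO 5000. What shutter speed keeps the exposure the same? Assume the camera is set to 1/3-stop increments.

15 s

Aperture: f/1.1 → f/1.2 → f/1.4 → f/1.6 → f/1.8 — 1 1/3 stops stopped down (darker).
ISO: 16000 → 12800 → 10000 → 8000 → 6400 → 5000 — 1 2/3 stops lower (darker).
Net change so far: 3 stops darker. Offset with the shutter speed: 2 → 2.5 → 3.2 → 4 → 5 → 6 → 8 → 10 → 13 → 15.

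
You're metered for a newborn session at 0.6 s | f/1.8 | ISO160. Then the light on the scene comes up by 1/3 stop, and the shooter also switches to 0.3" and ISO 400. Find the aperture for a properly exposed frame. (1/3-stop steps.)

Scene light: 1/3 stop brighter.
Shutter speed: 0.6 → 0.5 → 0.4 → 0.3 — 1 stop shorter (darker).
ISO: 160 → 200 → 250 → 320 → 400 — 1 1/3 stops raised (brighter).
Net so far: 2/3 stop brighter. Aperture: f/1.8 → f/2 → f/2.2.

f/2.2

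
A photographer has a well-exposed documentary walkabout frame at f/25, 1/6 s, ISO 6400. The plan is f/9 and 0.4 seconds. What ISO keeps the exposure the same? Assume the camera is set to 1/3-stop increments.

Aperture: f/25 → f/22 → f/20 → f/18 → f/16 → f/14 → f/13 → f/11 → f/10 → f/9 — 3 stops wider (brighter).
Shutter speed: 1/6 → 1/5 → 1/4 → 0.3 → 0.4 — 1 1/3 stops slower (brighter).
Net change so far: 4 1/3 stops brighter. Offset with the ISO: 6400 → 5000 → 4000 → 3200 → 2500 → 2000 → 1600 → 1250 → 1000 → 800 → 640 → 500 → 400 → 320.

ISO 320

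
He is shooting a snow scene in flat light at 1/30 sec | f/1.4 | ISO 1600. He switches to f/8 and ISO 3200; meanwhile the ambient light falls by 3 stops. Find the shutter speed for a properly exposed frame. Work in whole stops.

Scene light: 3 stops darker.
Aperture: f/1.4 → f/2 → f/2.8 → f/4 → f/5.6 → f/8 — 5 stops narrower (darker).
ISO: 1600 → 3200 — 1 stop raised (brighter).
Net so far: 7 stops darker. Shutter speed: 1/30 → 1/15 → 1/8 → 1/4 → 1/2 → 1 → 2 → 4.

4 s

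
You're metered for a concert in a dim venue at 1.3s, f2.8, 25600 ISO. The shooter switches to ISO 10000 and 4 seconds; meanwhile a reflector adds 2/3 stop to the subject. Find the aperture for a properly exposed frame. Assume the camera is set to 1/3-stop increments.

Scene light: 2/3 stop brighter.
ISO: 25600 → 20000 → 16000 → 12800 → 10000 — 1 1/3 stops dropped (darker).
Shutter speed: 1.3 → 1.6 → 2 → 2.5 → 3.2 → 4 — 1 2/3 stops slower (brighter).
Net so far: 1 stop brighter. Aperture: f/2.8 → f/3.2 → f/3.5 → f/4.

f/4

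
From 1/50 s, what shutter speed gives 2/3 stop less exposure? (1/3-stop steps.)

Shutter speed: 1/50 → 1/60 → 1/80 — 2/3 stop faster (darker).

1/80s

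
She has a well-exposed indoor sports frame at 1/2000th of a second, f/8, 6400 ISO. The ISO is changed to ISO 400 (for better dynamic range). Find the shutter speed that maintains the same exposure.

ISO: 6400 → 3200 → 1600 → 800 → 400 — 4 stops dropped (darker).
Need 4 stops brighter from the shutter speed: 1/2000 → 1/1000 → 1/500 → 1/250 → 1/125.

1/125s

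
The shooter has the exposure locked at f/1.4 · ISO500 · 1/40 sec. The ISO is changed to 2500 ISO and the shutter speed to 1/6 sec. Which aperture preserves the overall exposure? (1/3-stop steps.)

f/8

ISO: 500 → 640 → 800 → 1000 → 1250 → 1600 → 2000 → 2500 — 2 1/3 stops raised (brighter).
Shutter speed: 1/40 → 1/30 → 1/25 → 1/20 → 1/15 → 1/13 → 1/10 → 1/8 → 1/6 — 2 2/3 stops slower (brighter).
Net change so far: 5 stops brighter. Offset with the aperture: f/1.4 → f/1.6 → f/1.8 → f/2 → f/2.2 → f/2.5 → f/2.8 → f/3.2 → f/3.5 → f/4 → f/4.5 → f/5 → f/5.6 → f/6.3 → f/7.1 → f/8.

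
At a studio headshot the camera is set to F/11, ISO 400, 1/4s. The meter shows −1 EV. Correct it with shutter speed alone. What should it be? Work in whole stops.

1/2s

Underexposed by 1 stop → need 1 stop brighter.
Shutter speed: 1/4 → 1/2.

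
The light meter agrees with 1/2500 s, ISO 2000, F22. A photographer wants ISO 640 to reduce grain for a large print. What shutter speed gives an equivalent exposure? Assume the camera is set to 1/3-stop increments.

1/800s

ISO: 2000 → 1600 → 1250 → 1000 → 800 → 640 — 1 2/3 stops dropped (darker).
Need 1 2/3 stops brighter from the shutter speed: 1/2500 → 1/2000 → 1/1600 → 1/1250 → 1/1000 → 1/800.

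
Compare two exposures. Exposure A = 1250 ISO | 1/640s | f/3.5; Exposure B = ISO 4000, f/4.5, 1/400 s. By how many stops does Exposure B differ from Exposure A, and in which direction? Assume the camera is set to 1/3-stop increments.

1 2/3 stops brighter

Aperture: f/3.5 → f/4 → f/4.5 — 2/3 stop narrower (darker).
Shutter speed: 1/640 → 1/500 → 1/400 — 2/3 stop longer (brighter).
ISO: 1250 → 1600 → 2000 → 2500 → 3200 → 4000 — 1 2/3 stops higher (brighter).
Net: −2/3 +2/3 +1 2/3 = +1 2/3 stops.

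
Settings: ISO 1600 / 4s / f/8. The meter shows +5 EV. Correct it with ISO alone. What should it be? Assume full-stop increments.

ISO 50

Overexposed by 5 stops → need 5 stops darker.
ISO: 1600 → 800 → 400 → 200 → 100 → 50.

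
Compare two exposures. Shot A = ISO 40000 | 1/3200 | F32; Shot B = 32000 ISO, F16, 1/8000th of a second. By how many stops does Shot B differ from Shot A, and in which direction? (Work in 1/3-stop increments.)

1/3 stop brighter

Aperture: f/32 → f/29 → f/25 → f/22 → f/20 → f/18 → f/16 — 2 stops wider (brighter).
Shutter speed: 1/3200 → 1/4000 → 1/5000 → 1/6400 → 1/8000 — 1 1/3 stops faster (darker).
ISO: 40000 → 32000 — 1/3 stop lower (darker).
Net: +2 −1 1/3 −1/3 = +1/3 stops.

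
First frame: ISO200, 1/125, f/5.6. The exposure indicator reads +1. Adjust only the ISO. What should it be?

Overexposed by 1 stop → need 1 stop darker.
ISO: 200 → 100.

ISO 100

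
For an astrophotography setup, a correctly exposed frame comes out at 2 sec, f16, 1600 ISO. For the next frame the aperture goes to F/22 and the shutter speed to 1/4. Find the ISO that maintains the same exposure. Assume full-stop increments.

ISO 25600

Aperture: f/16 → f/22 — 1 stop stopped down (darker).
Shutter speed: 2 → 1 → 1/2 → 1/4 — 3 stops faster (darker).
Net change so far: 4 stops darker. Offset with the ISO: 1600 → 3200 → 6400 → 12800 → 25600.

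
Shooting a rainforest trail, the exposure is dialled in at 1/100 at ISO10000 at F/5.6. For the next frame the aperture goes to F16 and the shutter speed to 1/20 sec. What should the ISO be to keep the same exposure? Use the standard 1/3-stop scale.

ISO 16000

Aperture: f/5.6 → f/6.3 → f/7.1 → f/8 → f/9 → f/10 → f/11 → f/13 → f/14 → f/16 — 3 stops narrower (darker).
Shutter speed: 1/100 → 1/80 → 1/60 → 1/50 → 1/40 → 1/30 → 1/25 → 1/20 — 2 1/3 stops slower (brighter).
Net change so far: 2/3 stop darker. Offset with the ISO: 10000 → 12800 → 16000.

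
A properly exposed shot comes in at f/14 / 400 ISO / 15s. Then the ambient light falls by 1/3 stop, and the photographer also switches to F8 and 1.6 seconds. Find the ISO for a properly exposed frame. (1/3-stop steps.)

Scene light: 1/3 stop darker.
Aperture: f/14 → f/13 → f/11 → f/10 → f/9 → f/8 — 1 2/3 stops wider (brighter).
Shutter speed: 15 → 13 → 10 → 8 → 6 → 5 → 4 → 3.2 → 2.5 → 2 → 1.6 — 3 1/3 stops faster (darker).
Net so far: 2 stops darker. ISO: 400 → 500 → 640 → 800 → 1000 → 1250 → 1600.

ISO 1600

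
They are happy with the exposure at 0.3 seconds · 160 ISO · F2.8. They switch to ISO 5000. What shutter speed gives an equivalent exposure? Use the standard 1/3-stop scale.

ISO: 160 → 200 → 250 → 320 → 400 → 500 → 640 → 800 → 1000 → 1250 → 1600 → 2000 → 2500 → 3200 → 4000 → 5000 — 5 stops raised (brighter).
Need 5 stops darker from the shutter speed: 0.3 → 1/4 → 1/5 → 1/6 → 1/8 → 1/10 → 1/13 → 1/15 → 1/20 → 1/25 → 1/30 → 1/40 → 1/50 → 1/60 → 1/80 → 1/100.

1/100s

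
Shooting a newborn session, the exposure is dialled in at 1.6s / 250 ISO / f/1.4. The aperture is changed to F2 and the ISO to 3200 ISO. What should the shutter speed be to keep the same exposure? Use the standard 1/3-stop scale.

1/4s

Aperture: f/1.4 → f/1.6 → f/1.8 → f/2 — 1 stop narrower (darker).
ISO: 250 → 320 → 400 → 500 → 640 → 800 → 1000 → 1250 → 1600 → 2000 → 2500 → 3200 — 3 2/3 stops raised (brighter).
Net change so far: 2 2/3 stops brighter. Offset with the shutter speed: 1.6 → 1.3 → 1 → 0.8 → 0.6 → 0.5 → 0.4 → 0.3 → 1/4.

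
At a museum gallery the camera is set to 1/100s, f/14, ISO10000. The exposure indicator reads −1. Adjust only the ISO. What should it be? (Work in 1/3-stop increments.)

Underexposed by 1 stop → need 1 stop brighter.
ISO: 10000 → 12800 → 16000 → 20000.

ISO 20000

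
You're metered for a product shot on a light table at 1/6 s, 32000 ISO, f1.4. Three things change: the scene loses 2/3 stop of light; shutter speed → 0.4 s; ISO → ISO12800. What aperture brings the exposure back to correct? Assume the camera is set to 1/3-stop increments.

Scene light: 2/3 stop darker.
Shutter speed: 1/6 → 1/5 → 1/4 → 0.3 → 0.4 — 1 1/3 stops longer (brighter).
ISO: 32000 → 25600 → 20000 → 16000 → 12800 — 1 1/3 stops lower (darker).
Net so far: 2/3 stop darker. Aperture: f/1.4 → f/1.2 → f/1.1.

f/1.1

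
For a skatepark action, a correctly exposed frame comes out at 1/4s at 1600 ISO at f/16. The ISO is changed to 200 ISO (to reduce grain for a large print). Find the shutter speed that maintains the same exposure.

2 s

ISO: 1600 → 800 → 400 → 200 — 3 stops dropped (darker).
Need 3 stops brighter from the shutter speed: 1/4 → 1/2 → 1 → 2.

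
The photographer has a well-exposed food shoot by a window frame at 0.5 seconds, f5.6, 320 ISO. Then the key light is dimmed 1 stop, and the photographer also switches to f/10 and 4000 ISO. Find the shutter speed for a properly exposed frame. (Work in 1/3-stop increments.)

1/4s

Scene light: 1 stop darker.
Aperture: f/5.6 → f/6.3 → f/7.1 → f/8 → f/9 → f/10 — 1 2/3 stops smaller aperture (darker).
ISO: 320 → 400 → 500 → 640 → 800 → 1000 → 1250 → 1600 → 2000 → 2500 → 3200 → 4000 — 3 2/3 stops raised (brighter).
Net so far: 1 stop brighter. Shutter speed: 0.5 → 0.4 → 0.3 → 1/4.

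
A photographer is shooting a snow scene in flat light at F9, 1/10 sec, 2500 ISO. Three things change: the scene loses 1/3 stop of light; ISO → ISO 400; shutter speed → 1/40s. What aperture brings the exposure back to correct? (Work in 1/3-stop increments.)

Scene light: 1/3 stop darker.
ISO: 2500 → 2000 → 1600 → 1250 → 1000 → 800 → 640 → 500 → 400 — 2 2/3 stops dropped (darker).
Shutter speed: 1/10 → 1/13 → 1/15 → 1/20 → 1/25 → 1/30 → 1/40 — 2 stops faster (darker).
Net so far: 5 stops darker. Aperture: f/9 → f/8 → f/7.1 → f/6.3 → f/5.6 → f/5 → f/4.5 → f/4 → f/3.5 → f/3.2 → f/2.8 → f/2.5 → f/2.2 → f/2 → f/1.8 → f/1.6.

f/1.6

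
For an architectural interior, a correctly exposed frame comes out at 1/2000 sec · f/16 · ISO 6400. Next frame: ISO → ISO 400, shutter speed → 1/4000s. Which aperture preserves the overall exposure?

ISO: 6400 → 3200 → 1600 → 800 → 400 — 4 stops lower (darker).
Shutter speed: 1/2000 → 1/4000 — 1 stop shorter (darker).
Net change so far: 5 stops darker. Offset with the aperture: f/16 → f/11 → f/8 → f/5.6 → f/4 → f/2.8.

f/2.8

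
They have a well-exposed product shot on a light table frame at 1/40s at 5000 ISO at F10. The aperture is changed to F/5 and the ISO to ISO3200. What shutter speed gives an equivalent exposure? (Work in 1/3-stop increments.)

1/100s

Aperture: f/10 → f/9 → f/8 → f/7.1 → f/6.3 → f/5.6 → f/5 — 2 stops opened up (brighter).
ISO: 5000 → 4000 → 3200 — 2/3 stop dropped (darker).
Net change so far: 1 1/3 stops brighter. Offset with the shutter speed: 1/40 → 1/50 → 1/60 → 1/80 → 1/100.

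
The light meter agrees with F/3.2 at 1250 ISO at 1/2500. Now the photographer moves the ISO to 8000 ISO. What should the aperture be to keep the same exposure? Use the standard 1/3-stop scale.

f/8

ISO: 1250 → 1600 → 2000 → 2500 → 3200 → 4000 → 5000 → 6400 → 8000 — 2 2/3 stops higher (brighter).
Need 2 2/3 stops darker from the aperture: f/3.2 → f/3.5 → f/4 → f/4.5 → f/5 → f/5.6 → f/6.3 → f/7.1 → f/8.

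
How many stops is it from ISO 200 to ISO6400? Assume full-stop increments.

200 → 400 → 800 → 1600 → 3200 → 6400 — count the steps: 5 stops.

5 stops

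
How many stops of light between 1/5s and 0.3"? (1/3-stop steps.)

2/3 stop

1/5 → 1/4 → 0.3 — count the steps: 2 third-stops = 2/3 stop.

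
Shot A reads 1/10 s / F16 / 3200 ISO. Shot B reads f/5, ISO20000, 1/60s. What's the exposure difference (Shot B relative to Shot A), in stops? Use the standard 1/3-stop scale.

3 1/3 stops brighter

Aperture: f/16 → f/14 → f/13 → f/11 → f/10 → f/9 → f/8 → f/7.1 → f/6.3 → f/5.6 → f/5 — 3 1/3 stops larger aperture (brighter).
Shutter speed: 1/10 → 1/13 → 1/15 → 1/20 → 1/25 → 1/30 → 1/40 → 1/50 → 1/60 — 2 2/3 stops faster (darker).
ISO: 3200 → 4000 → 5000 → 6400 → 8000 → 10000 → 12800 → 16000 → 20000 — 2 2/3 stops higher (brighter).
Net: +3 1/3 −2 2/3 +2 2/3 = +3 1/3 stops.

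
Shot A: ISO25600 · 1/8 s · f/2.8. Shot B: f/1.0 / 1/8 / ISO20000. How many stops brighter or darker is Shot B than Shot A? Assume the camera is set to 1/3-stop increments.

2 2/3 stops brighter

Aperture: f/2.8 → f/2.5 → f/2.2 → f/2 → f/1.8 → f/1.6 → f/1.4 → f/1.2 → f/1.1 → f/1.0 — 3 stops opened up (brighter).
Shutter speed: unchanged.
ISO: 25600 → 20000 — 1/3 stop dropped (darker).
Net: +3 −1/3 = +2 2/3 stops.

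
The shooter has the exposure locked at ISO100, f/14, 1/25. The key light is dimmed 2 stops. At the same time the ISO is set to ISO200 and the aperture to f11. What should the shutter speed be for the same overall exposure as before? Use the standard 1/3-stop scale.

1/20s

Scene light: 2 stops darker.
ISO: 100 → 125 → 160 → 200 — 1 stop raised (brighter).
Aperture: f/14 → f/13 → f/11 — 2/3 stop opened up (brighter).
Net so far: 1/3 stop darker. Shutter speed: 1/25 → 1/20.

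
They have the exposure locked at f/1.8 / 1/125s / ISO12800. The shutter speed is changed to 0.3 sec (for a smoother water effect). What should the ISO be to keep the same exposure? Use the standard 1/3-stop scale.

Shutter speed: 1/125 → 1/100 → 1/80 → 1/60 → 1/50 → 1/40 → 1/30 → 1/25 → 1/20 → 1/15 → 1/13 → 1/10 → 1/8 → 1/6 → 1/5 → 1/4 → 0.3 — 5 1/3 stops longer (brighter).
Need 5 1/3 stops darker from the ISO: 12800 → 10000 → 8000 → 6400 → 5000 → 4000 → 3200 → 2500 → 2000 → 1600 → 1250 → 1000 → 800 → 640 → 500 → 400 → 320.

ISO 320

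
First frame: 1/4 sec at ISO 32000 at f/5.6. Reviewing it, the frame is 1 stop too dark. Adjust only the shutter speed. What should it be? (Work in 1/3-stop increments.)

Underexposed by 1 stop → need 1 stop brighter.
Shutter speed: 1/4 → 0.3 → 0.4 → 0.5.

0.5 s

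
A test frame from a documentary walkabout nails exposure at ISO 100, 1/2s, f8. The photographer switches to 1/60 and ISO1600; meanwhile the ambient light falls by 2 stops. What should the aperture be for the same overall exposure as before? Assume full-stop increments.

Scene light: 2 stops darker.
Shutter speed: 1/2 → 1/4 → 1/8 → 1/15 → 1/30 → 1/60 — 5 stops shorter (darker).
ISO: 100 → 200 → 400 → 800 → 1600 — 4 stops raised (brighter).
Net so far: 3 stops darker. Aperture: f/8 → f/5.6 → f/4 → f/2.8.

f/2.8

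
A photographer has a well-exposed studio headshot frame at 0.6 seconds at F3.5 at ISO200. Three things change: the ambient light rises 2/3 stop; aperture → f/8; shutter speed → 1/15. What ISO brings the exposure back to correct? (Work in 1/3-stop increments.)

Scene light: 2/3 stop brighter.
Aperture: f/3.5 → f/4 → f/4.5 → f/5 → f/5.6 → f/6.3 → f/7.1 → f/8 — 2 1/3 stops stopped down (darker).
Shutter speed: 0.6 → 0.5 → 0.4 → 0.3 → 1/4 → 1/5 → 1/6 → 1/8 → 1/10 → 1/13 → 1/15 — 3 1/3 stops faster (darker).
Net so far: 5 stops darker. ISO: 200 → 250 → 320 → 400 → 500 → 640 → 800 → 1000 → 1250 → 1600 → 2000 → 2500 → 3200 → 4000 → 5000 → 6400.

ISO 6400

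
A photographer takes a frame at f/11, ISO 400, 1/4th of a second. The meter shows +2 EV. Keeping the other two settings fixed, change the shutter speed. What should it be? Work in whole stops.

1/15s

Overexposed by 2 stops → need 2 stops darker.
Shutter speed: 1/4 → 1/8 → 1/15.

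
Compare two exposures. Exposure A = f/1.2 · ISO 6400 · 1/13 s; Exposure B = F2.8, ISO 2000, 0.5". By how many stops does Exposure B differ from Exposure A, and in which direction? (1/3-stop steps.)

Aperture: f/1.2 → f/1.4 → f/1.6 → f/1.8 → f/2 → f/2.2 → f/2.5 → f/2.8 — 2 1/3 stops smaller aperture (darker).
Shutter speed: 1/13 → 1/10 → 1/8 → 1/6 → 1/5 → 1/4 → 0.3 → 0.4 → 0.5 — 2 2/3 stops longer (brighter).
ISO: 6400 → 5000 → 4000 → 3200 → 2500 → 2000 — 1 2/3 stops lower (darker).
Net: −2 1/3 +2 2/3 −1 2/3 = −1 1/3 stops.

1 1/3 stops darker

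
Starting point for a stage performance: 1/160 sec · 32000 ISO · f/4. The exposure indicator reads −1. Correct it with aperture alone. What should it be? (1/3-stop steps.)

Underexposed by 1 stop → need 1 stop brighter.
Aperture: f/4 → f/3.5 → f/3.2 → f/2.8.

f/2.8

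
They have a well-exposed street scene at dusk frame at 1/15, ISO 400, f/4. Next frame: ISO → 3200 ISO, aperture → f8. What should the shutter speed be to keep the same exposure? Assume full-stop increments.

1/30s

ISO: 400 → 800 → 1600 → 3200 — 3 stops higher (brighter).
Aperture: f/4 → f/5.6 → f/8 — 2 stops smaller aperture (darker).
Net change so far: 1 stop brighter. Offset with the shutter speed: 1/15 → 1/30.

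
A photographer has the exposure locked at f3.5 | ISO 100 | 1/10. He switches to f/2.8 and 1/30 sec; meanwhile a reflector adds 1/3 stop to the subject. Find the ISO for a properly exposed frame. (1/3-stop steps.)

ISO 160

Scene light: 1/3 stop brighter.
Aperture: f/3.5 → f/3.2 → f/2.8 — 2/3 stop larger aperture (brighter).
Shutter speed: 1/10 → 1/13 → 1/15 → 1/20 → 1/25 → 1/30 — 1 2/3 stops faster (darker).
Net so far: 2/3 stop darker. ISO: 100 → 125 → 160.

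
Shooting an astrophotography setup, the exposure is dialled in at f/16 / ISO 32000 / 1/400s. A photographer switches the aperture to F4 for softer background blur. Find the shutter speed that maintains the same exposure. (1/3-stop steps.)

Aperture: f/16 → f/14 → f/13 → f/11 → f/10 → f/9 → f/8 → f/7.1 → f/6.3 → f/5.6 → f/5 → f/4.5 → f/4 — 4 stops larger aperture (brighter).
Need 4 stops darker from the shutter speed: 1/400 → 1/500 → 1/640 → 1/800 → 1/1000 → 1/1250 → 1/1600 → 1/2000 → 1/2500 → 1/3200 → 1/4000 → 1/5000 → 1/6400.

1/6400s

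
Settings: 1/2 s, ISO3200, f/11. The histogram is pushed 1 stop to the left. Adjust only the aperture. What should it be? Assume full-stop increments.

Underexposed by 1 stop → need 1 stop brighter.
Aperture: f/11 → f/8.

f/8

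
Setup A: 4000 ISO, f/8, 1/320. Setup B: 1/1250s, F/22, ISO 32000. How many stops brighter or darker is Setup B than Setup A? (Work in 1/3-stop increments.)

Aperture: f/8 → f/9 → f/10 → f/11 → f/13 → f/14 → f/16 → f/18 → f/20 → f/22 — 3 stops narrower (darker).
Shutter speed: 1/320 → 1/400 → 1/500 → 1/640 → 1/800 → 1/1000 → 1/1250 — 2 stops faster (darker).
ISO: 4000 → 5000 → 6400 → 8000 → 10000 → 12800 → 16000 → 20000 → 25600 → 32000 — 3 stops higher (brighter).
Net: −3 −2 +3 = −2 stops.

2 stops darker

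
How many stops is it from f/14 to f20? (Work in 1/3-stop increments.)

1 stop

f/14 → f/16 → f/18 → f/20 — count the steps: 3 third-stops = 1 stop.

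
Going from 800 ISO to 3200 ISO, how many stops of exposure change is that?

2 stops

800 → 1600 → 3200 — count the steps: 2 stops.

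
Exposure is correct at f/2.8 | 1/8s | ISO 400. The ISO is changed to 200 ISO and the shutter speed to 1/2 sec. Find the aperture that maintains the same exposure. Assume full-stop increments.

ISO: 400 → 200 — 1 stop dropped (darker).
Shutter speed: 1/8 → 1/4 → 1/2 — 2 stops slower (brighter).
Net change so far: 1 stop brighter. Offset with the aperture: f/2.8 → f/4.

f/4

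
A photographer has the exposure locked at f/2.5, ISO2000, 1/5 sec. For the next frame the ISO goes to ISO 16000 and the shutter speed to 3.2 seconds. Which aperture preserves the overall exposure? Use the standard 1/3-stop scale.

ISO: 2000 → 2500 → 3200 → 4000 → 5000 → 6400 → 8000 → 10000 → 12800 → 16000 — 3 stops raised (brighter).
Shutter speed: 1/5 → 1/4 → 0.3 → 0.4 → 0.5 → 0.6 → 0.8 → 1 → 1.3 → 1.6 → 2 → 2.5 → 3.2 — 4 stops longer (brighter).
Net change so far: 7 stops brighter. Offset with the aperture: f/2.5 → f/2.8 → f/3.2 → f/3.5 → f/4 → f/4.5 → f/5 → f/5.6 → f/6.3 → f/7.1 → f/8 → f/9 → f/10 → f/11 → f/13 → f/14 → f/16 → f/18 → f/20 → f/22 → f/25 → f/29.

f/29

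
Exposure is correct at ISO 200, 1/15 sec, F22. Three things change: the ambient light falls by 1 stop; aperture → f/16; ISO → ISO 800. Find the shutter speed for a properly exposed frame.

1/60s

Scene light: 1 stop darker.
Aperture: f/22 → f/16 — 1 stop wider (brighter).
ISO: 200 → 400 → 800 — 2 stops higher (brighter).
Net so far: 2 stops brighter. Shutter speed: 1/15 → 1/30 → 1/60.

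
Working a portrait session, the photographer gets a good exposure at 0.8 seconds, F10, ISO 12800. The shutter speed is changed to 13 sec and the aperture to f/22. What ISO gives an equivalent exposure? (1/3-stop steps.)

Shutter speed: 0.8 → 1 → 1.3 → 1.6 → 2 → 2.5 → 3.2 → 4 → 5 → 6 → 8 → 10 → 13 — 4 stops longer (brighter).
Aperture: f/10 → f/11 → f/13 → f/14 → f/16 → f/18 → f/20 → f/22 — 2 1/3 stops smaller aperture (darker).
Net change so far: 1 2/3 stops brighter. Offset with the ISO: 12800 → 10000 → 8000 → 6400 → 5000 → 4000.

ISO 4000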